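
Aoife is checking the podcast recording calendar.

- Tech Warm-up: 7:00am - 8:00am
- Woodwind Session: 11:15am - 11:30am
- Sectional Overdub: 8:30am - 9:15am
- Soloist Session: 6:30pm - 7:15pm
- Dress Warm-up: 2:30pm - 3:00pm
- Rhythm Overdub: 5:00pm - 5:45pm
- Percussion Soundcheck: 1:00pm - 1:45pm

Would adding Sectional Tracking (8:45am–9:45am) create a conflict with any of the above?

Tech Warm-up: ends 8:00am at or before Sectional Tracking starts 8:45am → clear.
Sectional Overdub: starts 8:30am before Sectional Tracking ends 9:45am, and ends 9:15am after Sectional Tracking starts 8:45am → overlap.
Woodwind Session: starts 11:15am at or after Sectional Tracking ends 9:45am → clear.
Percussion Soundcheck: starts 1:00pm at or after Sectional Tracking ends 9:45am → clear.
Dress Warm-up: starts 2:30pm at or after Sectional Tracking ends 9:45am → clear.
Rhythm Overdub: starts 5:00pm at or after Sectional Tracking ends 9:45am → clear.
Soloist Session: starts 6:30pm at or after Sectional Tracking ends 9:45am → clear.
Sectional Tracking overlaps Sectional Overdub.

Yes — it overlaps Sectional Overdub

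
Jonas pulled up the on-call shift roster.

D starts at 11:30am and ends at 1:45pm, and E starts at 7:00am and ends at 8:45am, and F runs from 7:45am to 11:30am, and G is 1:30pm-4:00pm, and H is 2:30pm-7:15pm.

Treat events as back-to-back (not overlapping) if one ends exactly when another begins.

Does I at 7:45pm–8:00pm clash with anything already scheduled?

E: ends 8:45am at or before I starts 7:45pm → clear.
F: ends 11:30am at or before I starts 7:45pm → clear.
D: ends 1:45pm at or before I starts 7:45pm → clear.
G: ends 4:00pm at or before I starts 7:45pm → clear.
H: ends 7:15pm at or before I starts 7:45pm → clear.

No — it doesn't clash with anything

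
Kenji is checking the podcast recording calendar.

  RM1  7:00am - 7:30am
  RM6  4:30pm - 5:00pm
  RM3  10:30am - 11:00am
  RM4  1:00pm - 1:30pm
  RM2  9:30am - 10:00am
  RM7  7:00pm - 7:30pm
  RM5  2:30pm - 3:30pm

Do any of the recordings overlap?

Sorted by start: RM1, RM2, RM3, RM4, RM5, RM6, RM7.
RM2 starts after RM1 ends — done with RM1.
RM3 starts after RM2 ends — done with RM2.
RM4 starts after RM3 ends — done with RM3.
RM5 starts after RM4 ends — done with RM4.
RM6 starts after RM5 ends — done with RM5.
RM7 starts after RM6 ends.
Every pair is clear; the schedule has no overlaps.

No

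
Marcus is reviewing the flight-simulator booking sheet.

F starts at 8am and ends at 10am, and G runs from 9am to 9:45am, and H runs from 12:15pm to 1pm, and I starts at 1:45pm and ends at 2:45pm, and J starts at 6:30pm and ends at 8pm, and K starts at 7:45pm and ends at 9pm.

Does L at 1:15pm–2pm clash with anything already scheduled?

Yes — it overlaps I

F: ends 10am at or before L starts 1:15pm → clear.
G: ends 9:45am at or before L starts 1:15pm → clear.
H: ends 1pm at or before L starts 1:15pm → clear.
I: starts 1:45pm before L ends 2pm, and ends 2:45pm after L starts 1:15pm → overlap.
J: starts 6:30pm at or after L ends 2pm → clear.
K: starts 7:45pm at or after L ends 2pm → clear.
L overlaps I.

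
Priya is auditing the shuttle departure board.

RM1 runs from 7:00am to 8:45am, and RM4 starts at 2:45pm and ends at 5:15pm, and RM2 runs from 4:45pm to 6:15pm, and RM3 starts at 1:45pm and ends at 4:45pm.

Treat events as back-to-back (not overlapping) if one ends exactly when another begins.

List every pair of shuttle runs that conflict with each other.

Sorted by start: RM1, RM3, RM4, RM2.
RM3 starts after RM1 ends, so nothing later overlaps RM1 either.
RM4 starts before RM3 ends → RM3 and RM4 overlap.
RM2 starts exactly when RM3 ends (back-to-back, no overlap).
RM2 starts before RM4 ends → RM4 and RM2 overlap.

RM2 & RM4, RM3 & RM4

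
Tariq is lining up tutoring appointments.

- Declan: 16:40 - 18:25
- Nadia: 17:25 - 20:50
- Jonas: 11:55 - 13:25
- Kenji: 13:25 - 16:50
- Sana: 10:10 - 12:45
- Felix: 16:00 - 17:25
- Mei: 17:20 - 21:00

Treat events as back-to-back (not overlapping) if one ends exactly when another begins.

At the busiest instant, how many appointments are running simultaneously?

3

Sweep the timeline, counting +1 at each start and −1 at each end (ends before starts at a tie):
10:10 start Sana → 1
11:55 start Jonas → 2
12:45 end Sana → 1
13:25 end Jonas → 0
13:25 start Kenji → 1
16:00 start Felix → 2
16:40 start Declan → 3
16:50 end Kenji → 2
17:20 start Mei → 3
17:25 end Felix → 2
17:25 start Nadia → 3
18:25 end Declan → 2
20:50 end Nadia → 1
21:00 end Mei → 0
Peak is 3, at 16:40 (Declan, Felix, Kenji).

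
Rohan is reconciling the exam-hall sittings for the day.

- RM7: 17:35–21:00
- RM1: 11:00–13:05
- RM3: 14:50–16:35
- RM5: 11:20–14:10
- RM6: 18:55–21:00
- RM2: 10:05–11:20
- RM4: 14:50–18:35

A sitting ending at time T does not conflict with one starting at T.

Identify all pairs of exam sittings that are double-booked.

Sorted by start: RM2, RM1, RM5, RM3, RM4, RM7, RM6.
RM1 starts before RM2 ends → RM2 and RM1 overlap.
RM5 starts exactly when RM2 ends (back-to-back, no overlap), so nothing later overlaps RM2 either.
RM5 starts before RM1 ends → RM1 and RM5 overlap.
RM3 starts after RM1 ends, so nothing later overlaps RM1 either.
RM3 starts after RM5 ends, so nothing later overlaps RM5 either.
RM4 starts before RM3 ends → RM3 and RM4 overlap.
RM7 starts after RM3 ends, so nothing later overlaps RM3 either.
RM7 starts before RM4 ends → RM4 and RM7 overlap.
RM6 starts after RM4 ends.
RM6 starts before RM7 ends → RM7 and RM6 overlap.

RM1 & RM2, RM1 & RM5, RM3 & RM4, RM4 & RM7, RM6 & RM7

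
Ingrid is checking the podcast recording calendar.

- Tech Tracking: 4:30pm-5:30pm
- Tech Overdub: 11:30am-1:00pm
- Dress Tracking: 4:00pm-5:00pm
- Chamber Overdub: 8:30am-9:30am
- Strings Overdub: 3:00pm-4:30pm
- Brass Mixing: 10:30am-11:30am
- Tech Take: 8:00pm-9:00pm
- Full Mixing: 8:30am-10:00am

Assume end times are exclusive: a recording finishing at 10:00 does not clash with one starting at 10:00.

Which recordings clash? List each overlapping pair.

Sorted by start: Full Mixing, Chamber Overdub, Brass Mixing, Tech Overdub, Strings Overdub, Dress Tracking, Tech Tracking, Tech Take.
Chamber Overdub starts before Full Mixing ends → Full Mixing and Chamber Overdub overlap.
Brass Mixing starts after Full Mixing ends; Full Mixing is clear from here.
Brass Mixing starts after Chamber Overdub ends; Chamber Overdub is clear from here.
Tech Overdub starts exactly when Brass Mixing ends (back-to-back, no overlap); Brass Mixing is clear from here.
Strings Overdub starts after Tech Overdub ends; Tech Overdub is clear from here.
Dress Tracking starts before Strings Overdub ends → Strings Overdub and Dress Tracking overlap.
Tech Tracking starts exactly when Strings Overdub ends (back-to-back, no overlap); Strings Overdub is clear from here.
Tech Tracking starts before Dress Tracking ends → Dress Tracking and Tech Tracking overlap.
Tech Take starts after Dress Tracking ends.
Tech Take starts after Tech Tracking ends.

Chamber Overdub & Full Mixing, Dress Tracking & Strings Overdub, Dress Tracking & Tech Tracking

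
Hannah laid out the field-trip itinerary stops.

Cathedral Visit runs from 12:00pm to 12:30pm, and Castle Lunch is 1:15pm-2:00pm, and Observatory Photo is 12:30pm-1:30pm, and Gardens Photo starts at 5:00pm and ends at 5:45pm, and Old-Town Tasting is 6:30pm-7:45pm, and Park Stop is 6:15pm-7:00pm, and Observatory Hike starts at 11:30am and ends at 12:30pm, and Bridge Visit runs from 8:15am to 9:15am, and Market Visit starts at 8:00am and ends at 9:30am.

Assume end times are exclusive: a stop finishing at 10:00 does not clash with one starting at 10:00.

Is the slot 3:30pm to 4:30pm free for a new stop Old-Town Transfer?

Yes — the slot is free

Market Visit: ends 9:30am at or before Old-Town Transfer starts 3:30pm → clear.
Bridge Visit: ends 9:15am at or before Old-Town Transfer starts 3:30pm → clear.
Observatory Hike: ends 12:30pm at or before Old-Town Transfer starts 3:30pm → clear.
Cathedral Visit: ends 12:30pm at or before Old-Town Transfer starts 3:30pm → clear.
Observatory Photo: ends 1:30pm at or before Old-Town Transfer starts 3:30pm → clear.
Castle Lunch: ends 2:00pm at or before Old-Town Transfer starts 3:30pm → clear.
Gardens Photo: starts 5:00pm at or after Old-Town Transfer ends 4:30pm → clear.
Park Stop: starts 6:15pm at or after Old-Town Transfer ends 4:30pm → clear.
Old-Town Tasting: starts 6:30pm at or after Old-Town Transfer ends 4:30pm → clear.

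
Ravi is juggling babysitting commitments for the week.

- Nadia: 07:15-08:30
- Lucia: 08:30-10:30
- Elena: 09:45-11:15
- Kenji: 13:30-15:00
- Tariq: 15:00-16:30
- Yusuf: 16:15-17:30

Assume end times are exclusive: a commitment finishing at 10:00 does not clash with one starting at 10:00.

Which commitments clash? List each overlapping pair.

Elena & Lucia, Tariq & Yusuf

Check each pair: they overlap iff neither finishes before the other starts.
Sorted by start: Nadia, Lucia, Elena, Kenji, Tariq, Yusuf.
Lucia starts exactly when Nadia ends (back-to-back, no overlap), so nothing later overlaps Nadia either.
Elena starts before Lucia ends → Lucia and Elena overlap.
Kenji starts after Lucia ends, so nothing later overlaps Lucia either.
Kenji starts after Elena ends, so nothing later overlaps Elena either.
Tariq starts exactly when Kenji ends (back-to-back, no overlap), so nothing later overlaps Kenji either.
Yusuf starts before Tariq ends → Tariq and Yusuf overlap.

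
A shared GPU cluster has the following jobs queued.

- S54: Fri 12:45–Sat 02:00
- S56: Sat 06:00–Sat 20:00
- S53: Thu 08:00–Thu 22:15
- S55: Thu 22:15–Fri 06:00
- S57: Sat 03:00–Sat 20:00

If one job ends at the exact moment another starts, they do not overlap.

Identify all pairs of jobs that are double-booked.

Sorted by start: S53, S55, S54, S57, S56.
S55 starts exactly when S53 ends (back-to-back, no overlap) — done with S53.
S54 starts after S55 ends — done with S55.
S57 starts after S54 ends — done with S54.
S56 starts before S57 ends → S57 and S56 overlap.

S56 & S57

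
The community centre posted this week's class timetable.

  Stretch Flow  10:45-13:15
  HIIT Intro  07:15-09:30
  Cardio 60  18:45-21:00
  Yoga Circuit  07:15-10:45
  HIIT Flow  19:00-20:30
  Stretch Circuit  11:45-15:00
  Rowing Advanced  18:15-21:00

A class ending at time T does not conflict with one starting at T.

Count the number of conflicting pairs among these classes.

5

Sorted by start: Yoga Circuit, HIIT Intro, Stretch Flow, Stretch Circuit, Rowing Advanced, Cardio 60, HIIT Flow.
HIIT Intro starts before Yoga Circuit ends → Yoga Circuit and HIIT Intro overlap.
Stretch Flow starts exactly when Yoga Circuit ends (back-to-back, no overlap), so Yoga Circuit has no further overlaps.
Stretch Flow starts after HIIT Intro ends, so HIIT Intro has no further overlaps.
Stretch Circuit starts before Stretch Flow ends → Stretch Flow and Stretch Circuit overlap.
Rowing Advanced starts after Stretch Flow ends, so Stretch Flow has no further overlaps.
Rowing Advanced starts after Stretch Circuit ends, so Stretch Circuit has no further overlaps.
Cardio 60 starts before Rowing Advanced ends → Rowing Advanced and Cardio 60 overlap.
HIIT Flow starts before Rowing Advanced ends → Rowing Advanced and HIIT Flow overlap.
HIIT Flow starts before Cardio 60 ends → Cardio 60 and HIIT Flow overlap.
Overlapping pairs: Cardio 60 & HIIT Flow, Cardio 60 & Rowing Advanced, HIIT Flow & Rowing Advanced, HIIT Intro & Yoga Circuit, Stretch Circuit & Stretch Flow — 5 in total.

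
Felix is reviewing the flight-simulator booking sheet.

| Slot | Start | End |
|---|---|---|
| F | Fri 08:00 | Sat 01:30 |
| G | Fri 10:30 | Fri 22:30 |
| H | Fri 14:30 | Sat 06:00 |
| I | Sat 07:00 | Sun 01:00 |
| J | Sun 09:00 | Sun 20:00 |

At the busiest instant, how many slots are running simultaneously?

Walk through starts and ends in time order (an end at T is processed before a start at T):
Fri 08:00 start F → 1
Fri 10:30 start G → 2
Fri 14:30 start H → 3
Fri 22:30 end G → 2
Sat 01:30 end F → 1
Sat 06:00 end H → 0
Sat 07:00 start I → 1
Sun 01:00 end I → 0
Sun 09:00 start J → 1
Sun 20:00 end J → 0
Peak is 3, at Fri 14:30 (F, G, H).

3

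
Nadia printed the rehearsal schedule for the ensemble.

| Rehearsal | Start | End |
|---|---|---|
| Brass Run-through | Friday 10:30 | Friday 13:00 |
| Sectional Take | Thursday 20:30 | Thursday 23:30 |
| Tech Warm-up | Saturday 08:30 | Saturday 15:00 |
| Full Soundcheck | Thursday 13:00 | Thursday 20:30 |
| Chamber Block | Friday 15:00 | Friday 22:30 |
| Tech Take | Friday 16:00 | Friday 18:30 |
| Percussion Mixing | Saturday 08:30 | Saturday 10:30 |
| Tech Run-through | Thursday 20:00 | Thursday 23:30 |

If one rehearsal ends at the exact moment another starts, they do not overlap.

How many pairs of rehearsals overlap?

4

Sorted by start: Full Soundcheck, Tech Run-through, Sectional Take, Brass Run-through, Chamber Block, Tech Take, Percussion Mixing, Tech Warm-up.
Tech Run-through starts before Full Soundcheck ends → Full Soundcheck and Tech Run-through overlap.
Sectional Take starts exactly when Full Soundcheck ends (back-to-back, no overlap); Full Soundcheck is clear from here.
Sectional Take starts before Tech Run-through ends → Tech Run-through and Sectional Take overlap.
Brass Run-through starts after Tech Run-through ends; Tech Run-through is clear from here.
Brass Run-through starts after Sectional Take ends; Sectional Take is clear from here.
Chamber Block starts after Brass Run-through ends; Brass Run-through is clear from here.
Tech Take starts before Chamber Block ends → Chamber Block and Tech Take overlap.
Percussion Mixing starts after Chamber Block ends; Chamber Block is clear from here.
Percussion Mixing starts after Tech Take ends; Tech Take is clear from here.
Tech Warm-up starts before Percussion Mixing ends → Percussion Mixing and Tech Warm-up overlap.
Overlapping pairs: Chamber Block & Tech Take, Full Soundcheck & Tech Run-through, Percussion Mixing & Tech Warm-up, Sectional Take & Tech Run-through — 4 in total.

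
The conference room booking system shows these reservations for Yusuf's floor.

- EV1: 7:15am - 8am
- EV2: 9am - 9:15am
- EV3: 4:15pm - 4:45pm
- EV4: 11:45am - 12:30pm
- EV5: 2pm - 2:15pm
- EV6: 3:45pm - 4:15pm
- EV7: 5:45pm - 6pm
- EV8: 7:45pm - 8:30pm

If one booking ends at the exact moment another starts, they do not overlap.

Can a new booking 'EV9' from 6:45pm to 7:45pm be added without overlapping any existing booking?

EV1: ends 8am at or before EV9 starts 6:45pm → clear.
EV2: ends 9:15am at or before EV9 starts 6:45pm → clear.
EV4: ends 12:30pm at or before EV9 starts 6:45pm → clear.
EV5: ends 2:15pm at or before EV9 starts 6:45pm → clear.
EV6: ends 4:15pm at or before EV9 starts 6:45pm → clear.
EV3: ends 4:45pm at or before EV9 starts 6:45pm → clear.
EV7: ends 6pm at or before EV9 starts 6:45pm → clear.
EV8: starts 7:45pm at or after EV9 ends 7:45pm → clear.

Yes — the slot is free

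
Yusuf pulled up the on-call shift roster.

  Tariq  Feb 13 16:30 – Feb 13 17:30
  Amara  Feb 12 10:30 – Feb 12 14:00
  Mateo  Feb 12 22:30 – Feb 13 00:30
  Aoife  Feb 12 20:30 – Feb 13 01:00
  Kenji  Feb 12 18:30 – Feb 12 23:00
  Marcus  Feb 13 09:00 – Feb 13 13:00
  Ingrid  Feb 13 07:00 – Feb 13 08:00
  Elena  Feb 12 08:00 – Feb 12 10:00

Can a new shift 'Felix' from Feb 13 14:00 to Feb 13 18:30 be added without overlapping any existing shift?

No — it overlaps Tariq

Elena: ends Feb 12 10:00 at or before Felix starts Feb 13 14:00 → clear.
Amara: ends Feb 12 14:00 at or before Felix starts Feb 13 14:00 → clear.
Kenji: ends Feb 12 23:00 at or before Felix starts Feb 13 14:00 → clear.
Aoife: ends Feb 13 01:00 at or before Felix starts Feb 13 14:00 → clear.
Mateo: ends Feb 13 00:30 at or before Felix starts Feb 13 14:00 → clear.
Ingrid: ends Feb 13 08:00 at or before Felix starts Feb 13 14:00 → clear.
Marcus: ends Feb 13 13:00 at or before Felix starts Feb 13 14:00 → clear.
Tariq: starts Feb 13 16:30 before Felix ends Feb 13 18:30, and ends Feb 13 17:30 after Felix starts Feb 13 14:00 → overlap.
Felix overlaps Tariq.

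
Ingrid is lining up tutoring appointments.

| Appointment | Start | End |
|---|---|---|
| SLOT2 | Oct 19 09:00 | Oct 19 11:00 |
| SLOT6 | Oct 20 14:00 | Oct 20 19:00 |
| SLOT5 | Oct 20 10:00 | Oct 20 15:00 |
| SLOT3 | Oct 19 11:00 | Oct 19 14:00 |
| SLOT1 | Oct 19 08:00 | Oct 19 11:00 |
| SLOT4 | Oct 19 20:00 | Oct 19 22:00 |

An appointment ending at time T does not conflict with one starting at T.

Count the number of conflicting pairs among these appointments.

Check each pair: they overlap iff neither finishes before the other starts.
Sorted by start: SLOT1, SLOT2, SLOT3, SLOT4, SLOT5, SLOT6.
SLOT2 starts before SLOT1 ends → SLOT1 and SLOT2 overlap.
SLOT3 starts exactly when SLOT1 ends (back-to-back, no overlap), so nothing later overlaps SLOT1 either.
SLOT3 starts exactly when SLOT2 ends (back-to-back, no overlap), so nothing later overlaps SLOT2 either.
SLOT4 starts after SLOT3 ends, so nothing later overlaps SLOT3 either.
SLOT5 starts after SLOT4 ends, so nothing later overlaps SLOT4 either.
SLOT6 starts before SLOT5 ends → SLOT5 and SLOT6 overlap.
Overlapping pairs: SLOT1 & SLOT2, SLOT5 & SLOT6 — 2 in total.

2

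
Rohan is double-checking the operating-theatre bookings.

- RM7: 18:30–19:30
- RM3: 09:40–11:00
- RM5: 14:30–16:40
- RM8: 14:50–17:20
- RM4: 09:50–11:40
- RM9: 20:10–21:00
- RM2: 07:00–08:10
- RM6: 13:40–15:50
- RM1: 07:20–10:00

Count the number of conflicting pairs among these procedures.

Sorted by start: RM2, RM1, RM3, RM4, RM6, RM5, RM8, RM7, RM9.
RM1 starts before RM2 ends → RM2 and RM1 overlap.
RM3 starts after RM2 ends — done with RM2.
RM3 starts before RM1 ends → RM1 and RM3 overlap.
RM4 starts before RM1 ends → RM1 and RM4 overlap.
RM6 starts after RM1 ends — done with RM1.
RM4 starts before RM3 ends → RM3 and RM4 overlap.
RM6 starts after RM3 ends — done with RM3.
RM6 starts after RM4 ends — done with RM4.
RM5 starts before RM6 ends → RM6 and RM5 overlap.
RM8 starts before RM6 ends → RM6 and RM8 overlap.
RM7 starts after RM6 ends — done with RM6.
RM8 starts before RM5 ends → RM5 and RM8 overlap.
RM7 starts after RM5 ends — done with RM5.
RM7 starts after RM8 ends — done with RM8.
RM9 starts after RM7 ends.
Overlapping pairs: RM1 & RM2, RM1 & RM3, RM1 & RM4, RM3 & RM4, RM5 & RM6, RM5 & RM8, RM6 & RM8 — 7 in total.

7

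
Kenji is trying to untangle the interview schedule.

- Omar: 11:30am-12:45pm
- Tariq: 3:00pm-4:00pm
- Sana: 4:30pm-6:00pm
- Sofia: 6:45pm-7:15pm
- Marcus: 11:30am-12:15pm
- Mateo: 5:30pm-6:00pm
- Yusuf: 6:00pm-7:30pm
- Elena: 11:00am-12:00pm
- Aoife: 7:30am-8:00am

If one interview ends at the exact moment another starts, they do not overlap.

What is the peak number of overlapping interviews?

Sort all start/end points and keep a running count:
7:30am start Aoife → 1
8:00am end Aoife → 0
11:00am start Elena → 1
11:30am start Marcus → 2
11:30am start Omar → 3
12:00pm end Elena → 2
12:15pm end Marcus → 1
12:45pm end Omar → 0
3:00pm start Tariq → 1
4:00pm end Tariq → 0
4:30pm start Sana → 1
5:30pm start Mateo → 2
6:00pm end Mateo → 1
6:00pm end Sana → 0
6:00pm start Yusuf → 1
6:45pm start Sofia → 2
7:15pm end Sofia → 1
7:30pm end Yusuf → 0
Peak is 3, at 11:30am (Elena, Marcus, Omar).

3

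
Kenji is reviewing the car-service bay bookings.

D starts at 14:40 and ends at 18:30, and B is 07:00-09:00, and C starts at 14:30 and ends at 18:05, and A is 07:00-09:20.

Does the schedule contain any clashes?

Yes

Check each pair: they overlap iff neither finishes before the other starts.
Sorted by start: A, B, C, D.
B starts before A ends → A and B overlap.
That's a conflict, so the schedule is not conflict-free.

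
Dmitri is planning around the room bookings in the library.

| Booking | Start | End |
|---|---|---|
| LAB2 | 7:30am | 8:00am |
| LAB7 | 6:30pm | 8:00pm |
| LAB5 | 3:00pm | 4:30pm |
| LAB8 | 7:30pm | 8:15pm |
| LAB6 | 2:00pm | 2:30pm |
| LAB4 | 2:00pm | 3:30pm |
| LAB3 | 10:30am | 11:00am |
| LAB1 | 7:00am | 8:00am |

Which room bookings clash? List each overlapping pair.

LAB1 & LAB2, LAB4 & LAB5, LAB4 & LAB6, LAB7 & LAB8

Sorted by start: LAB1, LAB2, LAB3, LAB4, LAB6, LAB5, LAB7, LAB8.
LAB2 starts before LAB1 ends → LAB1 and LAB2 overlap.
LAB3 starts after LAB1 ends, so LAB1 has no further overlaps.
LAB3 starts after LAB2 ends, so LAB2 has no further overlaps.
LAB4 starts after LAB3 ends, so LAB3 has no further overlaps.
LAB6 starts before LAB4 ends → LAB4 and LAB6 overlap.
LAB5 starts before LAB4 ends → LAB4 and LAB5 overlap.
LAB7 starts after LAB4 ends, so LAB4 has no further overlaps.
LAB5 starts after LAB6 ends, so LAB6 has no further overlaps.
LAB7 starts after LAB5 ends, so LAB5 has no further overlaps.
LAB8 starts before LAB7 ends → LAB7 and LAB8 overlap.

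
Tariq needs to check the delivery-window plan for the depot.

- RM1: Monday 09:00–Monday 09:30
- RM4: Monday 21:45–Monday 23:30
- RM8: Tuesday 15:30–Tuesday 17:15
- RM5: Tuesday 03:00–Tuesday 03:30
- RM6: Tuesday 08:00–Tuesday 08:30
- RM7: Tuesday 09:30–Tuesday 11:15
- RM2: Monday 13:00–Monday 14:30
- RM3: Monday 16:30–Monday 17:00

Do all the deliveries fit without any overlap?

Sorted by start: RM1, RM2, RM3, RM4, RM5, RM6, RM7, RM8.
RM2 starts after RM1 ends; RM1 is clear from here.
RM3 starts after RM2 ends; RM2 is clear from here.
RM4 starts after RM3 ends; RM3 is clear from here.
RM5 starts after RM4 ends; RM4 is clear from here.
RM6 starts after RM5 ends; RM5 is clear from here.
RM7 starts after RM6 ends; RM6 is clear from here.
RM8 starts after RM7 ends.
Every pair is clear; the schedule has no overlaps.

Yes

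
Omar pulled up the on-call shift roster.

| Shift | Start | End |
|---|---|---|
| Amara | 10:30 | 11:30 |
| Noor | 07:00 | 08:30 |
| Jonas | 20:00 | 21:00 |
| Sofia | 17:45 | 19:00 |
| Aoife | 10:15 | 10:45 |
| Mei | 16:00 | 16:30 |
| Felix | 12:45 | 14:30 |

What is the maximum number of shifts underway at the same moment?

Sort all start/end points and keep a running count:
07:00 start Noor → 1
08:30 end Noor → 0
10:15 start Aoife → 1
10:30 start Amara → 2
10:45 end Aoife → 1
11:30 end Amara → 0
12:45 start Felix → 1
14:30 end Felix → 0
16:00 start Mei → 1
16:30 end Mei → 0
17:45 start Sofia → 1
19:00 end Sofia → 0
20:00 start Jonas → 1
21:00 end Jonas → 0
Peak is 2, at 10:30 (Amara, Aoife).

2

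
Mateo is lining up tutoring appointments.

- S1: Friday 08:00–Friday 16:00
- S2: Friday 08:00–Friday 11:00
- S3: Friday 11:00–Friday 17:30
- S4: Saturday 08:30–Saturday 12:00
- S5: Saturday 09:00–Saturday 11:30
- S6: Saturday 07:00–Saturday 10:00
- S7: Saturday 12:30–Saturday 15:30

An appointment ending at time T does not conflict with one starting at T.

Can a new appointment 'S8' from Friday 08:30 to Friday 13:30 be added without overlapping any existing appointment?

No — it overlaps S1, S2, S3

S1: starts Friday 08:00 before S8 ends Friday 13:30, and ends Friday 16:00 after S8 starts Friday 08:30 → overlap.
S2: starts Friday 08:00 before S8 ends Friday 13:30, and ends Friday 11:00 after S8 starts Friday 08:30 → overlap.
S3: starts Friday 11:00 before S8 ends Friday 13:30, and ends Friday 17:30 after S8 starts Friday 08:30 → overlap.
S6: starts Saturday 07:00 at or after S8 ends Friday 13:30 → clear.
S4: starts Saturday 08:30 at or after S8 ends Friday 13:30 → clear.
S5: starts Saturday 09:00 at or after S8 ends Friday 13:30 → clear.
S7: starts Saturday 12:30 at or after S8 ends Friday 13:30 → clear.
S8 overlaps S1, S2, S3.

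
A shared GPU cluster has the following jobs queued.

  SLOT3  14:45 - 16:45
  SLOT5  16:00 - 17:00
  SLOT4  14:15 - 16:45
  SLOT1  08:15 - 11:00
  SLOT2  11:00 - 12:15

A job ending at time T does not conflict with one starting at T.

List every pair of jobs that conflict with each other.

Sorted by start: SLOT1, SLOT2, SLOT4, SLOT3, SLOT5.
SLOT2 starts exactly when SLOT1 ends (back-to-back, no overlap) — done with SLOT1.
SLOT4 starts after SLOT2 ends — done with SLOT2.
SLOT3 starts before SLOT4 ends → SLOT4 and SLOT3 overlap.
SLOT5 starts before SLOT4 ends → SLOT4 and SLOT5 overlap.
SLOT5 starts before SLOT3 ends → SLOT3 and SLOT5 overlap.

SLOT3 & SLOT4, SLOT3 & SLOT5, SLOT4 & SLOT5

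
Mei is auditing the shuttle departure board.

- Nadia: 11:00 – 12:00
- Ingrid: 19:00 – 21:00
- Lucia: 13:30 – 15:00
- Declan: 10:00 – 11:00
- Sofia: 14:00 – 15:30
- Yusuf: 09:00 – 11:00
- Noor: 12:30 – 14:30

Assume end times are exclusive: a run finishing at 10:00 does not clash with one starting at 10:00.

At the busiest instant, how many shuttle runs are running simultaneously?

Sweep the timeline, counting +1 at each start and −1 at each end (ends before starts at a tie):
09:00 start Yusuf → 1
10:00 start Declan → 2
11:00 end Declan → 1
11:00 end Yusuf → 0
11:00 start Nadia → 1
12:00 end Nadia → 0
12:30 start Noor → 1
13:30 start Lucia → 2
14:00 start Sofia → 3
14:30 end Noor → 2
15:00 end Lucia → 1
15:30 end Sofia → 0
19:00 start Ingrid → 1
21:00 end Ingrid → 0
Peak is 3, at 14:00 (Lucia, Noor, Sofia).

3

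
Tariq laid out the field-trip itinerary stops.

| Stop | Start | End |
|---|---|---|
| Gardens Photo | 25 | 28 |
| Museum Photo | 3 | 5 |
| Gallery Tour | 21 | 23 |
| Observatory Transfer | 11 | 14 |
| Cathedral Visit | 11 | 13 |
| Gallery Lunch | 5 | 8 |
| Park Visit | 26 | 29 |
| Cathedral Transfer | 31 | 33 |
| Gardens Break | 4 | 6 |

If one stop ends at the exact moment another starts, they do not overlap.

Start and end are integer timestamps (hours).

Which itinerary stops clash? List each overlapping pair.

Cathedral Visit & Observatory Transfer, Gallery Lunch & Gardens Break, Gardens Break & Museum Photo, Gardens Photo & Park Visit

Sorted by start: Museum Photo, Gardens Break, Gallery Lunch, Observatory Transfer, Cathedral Visit, Gallery Tour, Gardens Photo, Park Visit, Cathedral Transfer.
Gardens Break starts before Museum Photo ends → Museum Photo and Gardens Break overlap.
Gallery Lunch starts exactly when Museum Photo ends (back-to-back, no overlap), so nothing later overlaps Museum Photo either.
Gallery Lunch starts before Gardens Break ends → Gardens Break and Gallery Lunch overlap.
Observatory Transfer starts after Gardens Break ends, so nothing later overlaps Gardens Break either.
Observatory Transfer starts after Gallery Lunch ends, so nothing later overlaps Gallery Lunch either.
Cathedral Visit starts before Observatory Transfer ends → Observatory Transfer and Cathedral Visit overlap.
Gallery Tour starts after Observatory Transfer ends, so nothing later overlaps Observatory Transfer either.
Gallery Tour starts after Cathedral Visit ends, so nothing later overlaps Cathedral Visit either.
Gardens Photo starts after Gallery Tour ends, so nothing later overlaps Gallery Tour either.
Park Visit starts before Gardens Photo ends → Gardens Photo and Park Visit overlap.
Cathedral Transfer starts after Gardens Photo ends.
Cathedral Transfer starts after Park Visit ends.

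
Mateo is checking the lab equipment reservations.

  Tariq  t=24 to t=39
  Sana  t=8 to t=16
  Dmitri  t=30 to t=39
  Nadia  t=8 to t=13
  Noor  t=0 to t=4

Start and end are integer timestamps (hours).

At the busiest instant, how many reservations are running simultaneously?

Walk through starts and ends in time order (an end at T is processed before a start at T):
t=0 start Noor → 1
t=4 end Noor → 0
t=8 start Nadia → 1
t=8 start Sana → 2
t=13 end Nadia → 1
t=16 end Sana → 0
t=24 start Tariq → 1
t=30 start Dmitri → 2
t=39 end Dmitri → 1
t=39 end Tariq → 0
Peak is 2, at t=8 (Nadia, Sana).

2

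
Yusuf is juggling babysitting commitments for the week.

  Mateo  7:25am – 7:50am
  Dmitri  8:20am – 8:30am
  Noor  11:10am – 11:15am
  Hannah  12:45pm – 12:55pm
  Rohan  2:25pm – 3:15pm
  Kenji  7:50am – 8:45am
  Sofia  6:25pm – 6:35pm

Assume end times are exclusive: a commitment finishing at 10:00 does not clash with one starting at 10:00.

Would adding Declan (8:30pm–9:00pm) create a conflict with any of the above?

No — it doesn't clash with anything

Mateo: ends 7:50am at or before Declan starts 8:30pm → clear.
Kenji: ends 8:45am at or before Declan starts 8:30pm → clear.
Dmitri: ends 8:30am at or before Declan starts 8:30pm → clear.
Noor: ends 11:15am at or before Declan starts 8:30pm → clear.
Hannah: ends 12:55pm at or before Declan starts 8:30pm → clear.
Rohan: ends 3:15pm at or before Declan starts 8:30pm → clear.
Sofia: ends 6:35pm at or before Declan starts 8:30pm → clear.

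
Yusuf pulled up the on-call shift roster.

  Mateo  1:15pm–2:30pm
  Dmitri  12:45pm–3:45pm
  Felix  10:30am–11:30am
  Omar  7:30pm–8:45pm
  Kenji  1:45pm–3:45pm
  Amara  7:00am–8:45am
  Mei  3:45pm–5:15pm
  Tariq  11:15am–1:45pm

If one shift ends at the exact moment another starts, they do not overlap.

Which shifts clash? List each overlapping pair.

Sorted by start: Amara, Felix, Tariq, Dmitri, Mateo, Kenji, Mei, Omar.
Felix starts after Amara ends; Amara is clear from here.
Tariq starts before Felix ends → Felix and Tariq overlap.
Dmitri starts after Felix ends; Felix is clear from here.
Dmitri starts before Tariq ends → Tariq and Dmitri overlap.
Mateo starts before Tariq ends → Tariq and Mateo overlap.
Kenji starts exactly when Tariq ends (back-to-back, no overlap); Tariq is clear from here.
Mateo starts before Dmitri ends → Dmitri and Mateo overlap.
Kenji starts before Dmitri ends → Dmitri and Kenji overlap.
Mei starts exactly when Dmitri ends (back-to-back, no overlap); Dmitri is clear from here.
Kenji starts before Mateo ends → Mateo and Kenji overlap.
Mei starts after Mateo ends; Mateo is clear from here.
Mei starts exactly when Kenji ends (back-to-back, no overlap); Kenji is clear from here.
Omar starts after Mei ends.

Dmitri & Kenji, Dmitri & Mateo, Dmitri & Tariq, Felix & Tariq, Kenji & Mateo, Mateo & Tariq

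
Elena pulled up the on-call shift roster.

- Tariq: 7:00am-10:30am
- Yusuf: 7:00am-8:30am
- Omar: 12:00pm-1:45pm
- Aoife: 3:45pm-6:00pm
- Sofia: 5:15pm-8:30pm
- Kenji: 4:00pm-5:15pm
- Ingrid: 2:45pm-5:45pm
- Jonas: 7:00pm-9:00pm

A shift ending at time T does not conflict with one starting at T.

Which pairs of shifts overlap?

Aoife & Ingrid, Aoife & Kenji, Aoife & Sofia, Ingrid & Kenji, Ingrid & Sofia, Jonas & Sofia, Tariq & Yusuf

Two intervals overlap when each starts before the other ends.
Sorted by start: Tariq, Yusuf, Omar, Ingrid, Aoife, Kenji, Sofia, Jonas.
Yusuf starts before Tariq ends → Tariq and Yusuf overlap.
Omar starts after Tariq ends, so Tariq has no further overlaps.
Omar starts after Yusuf ends, so Yusuf has no further overlaps.
Ingrid starts after Omar ends, so Omar has no further overlaps.
Aoife starts before Ingrid ends → Ingrid and Aoife overlap.
Kenji starts before Ingrid ends → Ingrid and Kenji overlap.
Sofia starts before Ingrid ends → Ingrid and Sofia overlap.
Jonas starts after Ingrid ends.
Kenji starts before Aoife ends → Aoife and Kenji overlap.
Sofia starts before Aoife ends → Aoife and Sofia overlap.
Jonas starts after Aoife ends.
Sofia starts exactly when Kenji ends (back-to-back, no overlap), so Kenji has no further overlaps.
Jonas starts before Sofia ends → Sofia and Jonas overlap.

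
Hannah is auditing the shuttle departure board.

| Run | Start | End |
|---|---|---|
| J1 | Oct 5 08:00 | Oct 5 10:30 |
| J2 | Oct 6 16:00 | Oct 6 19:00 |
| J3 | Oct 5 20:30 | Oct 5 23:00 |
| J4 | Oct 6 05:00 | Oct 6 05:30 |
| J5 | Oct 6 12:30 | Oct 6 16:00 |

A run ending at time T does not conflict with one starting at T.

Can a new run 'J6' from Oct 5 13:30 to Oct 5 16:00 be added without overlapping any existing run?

Yes — the slot is free

J1: ends Oct 5 10:30 at or before J6 starts Oct 5 13:30 → clear.
J3: starts Oct 5 20:30 at or after J6 ends Oct 5 16:00 → clear.
J4: starts Oct 6 05:00 at or after J6 ends Oct 5 16:00 → clear.
J5: starts Oct 6 12:30 at or after J6 ends Oct 5 16:00 → clear.
J2: starts Oct 6 16:00 at or after J6 ends Oct 5 16:00 → clear.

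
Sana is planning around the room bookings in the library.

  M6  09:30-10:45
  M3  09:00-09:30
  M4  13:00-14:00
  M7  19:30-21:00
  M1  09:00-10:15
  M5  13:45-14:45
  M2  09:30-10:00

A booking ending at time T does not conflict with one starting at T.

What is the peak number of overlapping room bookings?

3

Sort all start/end points and keep a running count:
09:00 start M1 → 1
09:00 start M3 → 2
09:30 end M3 → 1
09:30 start M2 → 2
09:30 start M6 → 3
10:00 end M2 → 2
10:15 end M1 → 1
10:45 end M6 → 0
13:00 start M4 → 1
13:45 start M5 → 2
14:00 end M4 → 1
14:45 end M5 → 0
19:30 start M7 → 1
21:00 end M7 → 0
Peak is 3, at 09:30 (M1, M2, M6).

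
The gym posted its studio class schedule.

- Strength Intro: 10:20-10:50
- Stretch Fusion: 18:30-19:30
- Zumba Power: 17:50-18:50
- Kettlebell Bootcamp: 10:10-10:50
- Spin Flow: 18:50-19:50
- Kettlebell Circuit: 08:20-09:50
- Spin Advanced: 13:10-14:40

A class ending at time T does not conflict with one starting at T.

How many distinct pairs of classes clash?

3

Sorted by start: Kettlebell Circuit, Kettlebell Bootcamp, Strength Intro, Spin Advanced, Zumba Power, Stretch Fusion, Spin Flow.
Kettlebell Bootcamp starts after Kettlebell Circuit ends — done with Kettlebell Circuit.
Strength Intro starts before Kettlebell Bootcamp ends → Kettlebell Bootcamp and Strength Intro overlap.
Spin Advanced starts after Kettlebell Bootcamp ends — done with Kettlebell Bootcamp.
Spin Advanced starts after Strength Intro ends — done with Strength Intro.
Zumba Power starts after Spin Advanced ends — done with Spin Advanced.
Stretch Fusion starts before Zumba Power ends → Zumba Power and Stretch Fusion overlap.
Spin Flow starts exactly when Zumba Power ends (back-to-back, no overlap).
Spin Flow starts before Stretch Fusion ends → Stretch Fusion and Spin Flow overlap.
Overlapping pairs: Kettlebell Bootcamp & Strength Intro, Spin Flow & Stretch Fusion, Stretch Fusion & Zumba Power — 3 in total.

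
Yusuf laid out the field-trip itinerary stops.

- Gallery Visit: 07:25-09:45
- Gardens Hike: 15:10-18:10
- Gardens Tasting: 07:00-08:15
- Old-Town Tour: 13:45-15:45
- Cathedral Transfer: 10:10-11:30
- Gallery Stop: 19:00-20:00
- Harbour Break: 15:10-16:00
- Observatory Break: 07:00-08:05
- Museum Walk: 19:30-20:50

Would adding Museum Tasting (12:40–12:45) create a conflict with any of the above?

Gardens Tasting: ends 08:15 at or before Museum Tasting starts 12:40 → clear.
Observatory Break: ends 08:05 at or before Museum Tasting starts 12:40 → clear.
Gallery Visit: ends 09:45 at or before Museum Tasting starts 12:40 → clear.
Cathedral Transfer: ends 11:30 at or before Museum Tasting starts 12:40 → clear.
Old-Town Tour: starts 13:45 at or after Museum Tasting ends 12:45 → clear.
Gardens Hike: starts 15:10 at or after Museum Tasting ends 12:45 → clear.
Harbour Break: starts 15:10 at or after Museum Tasting ends 12:45 → clear.
Gallery Stop: starts 19:00 at or after Museum Tasting ends 12:45 → clear.
Museum Walk: starts 19:30 at or after Museum Tasting ends 12:45 → clear.

No — it doesn't clash with anything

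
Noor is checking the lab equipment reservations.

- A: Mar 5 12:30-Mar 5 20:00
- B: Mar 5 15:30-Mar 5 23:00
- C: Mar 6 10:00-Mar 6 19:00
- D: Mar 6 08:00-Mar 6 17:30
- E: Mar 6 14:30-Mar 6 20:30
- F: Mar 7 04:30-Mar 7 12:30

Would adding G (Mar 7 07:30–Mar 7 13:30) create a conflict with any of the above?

Yes — it overlaps F

A: ends Mar 5 20:00 at or before G starts Mar 7 07:30 → clear.
B: ends Mar 5 23:00 at or before G starts Mar 7 07:30 → clear.
D: ends Mar 6 17:30 at or before G starts Mar 7 07:30 → clear.
C: ends Mar 6 19:00 at or before G starts Mar 7 07:30 → clear.
E: ends Mar 6 20:30 at or before G starts Mar 7 07:30 → clear.
F: starts Mar 7 04:30 before G ends Mar 7 13:30, and ends Mar 7 12:30 after G starts Mar 7 07:30 → overlap.
G overlaps F.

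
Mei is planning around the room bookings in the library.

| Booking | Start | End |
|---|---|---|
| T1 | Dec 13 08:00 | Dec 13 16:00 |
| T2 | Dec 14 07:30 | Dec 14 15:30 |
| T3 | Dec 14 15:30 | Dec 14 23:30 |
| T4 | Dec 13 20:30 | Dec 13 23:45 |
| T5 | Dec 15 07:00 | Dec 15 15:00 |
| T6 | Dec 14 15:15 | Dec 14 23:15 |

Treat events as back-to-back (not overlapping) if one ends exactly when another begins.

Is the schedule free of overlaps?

Sorted by start: T1, T4, T2, T6, T3, T5.
T4 starts after T1 ends, so T1 has no further overlaps.
T2 starts after T4 ends, so T4 has no further overlaps.
T6 starts before T2 ends → T2 and T6 overlap.
That's a conflict, so the schedule is not conflict-free.

No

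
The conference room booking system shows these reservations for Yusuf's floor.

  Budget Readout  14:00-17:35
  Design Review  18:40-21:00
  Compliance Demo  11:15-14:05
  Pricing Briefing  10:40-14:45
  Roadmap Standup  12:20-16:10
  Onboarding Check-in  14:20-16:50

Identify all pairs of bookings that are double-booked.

Budget Readout & Compliance Demo, Budget Readout & Onboarding Check-in, Budget Readout & Pricing Briefing, Budget Readout & Roadmap Standup, Compliance Demo & Pricing Briefing, Compliance Demo & Roadmap Standup, Onboarding Check-in & Pricing Briefing, Onboarding Check-in & Roadmap Standup, Pricing Briefing & Roadmap Standup

Sorted by start: Pricing Briefing, Compliance Demo, Roadmap Standup, Budget Readout, Onboarding Check-in, Design Review.
Compliance Demo starts before Pricing Briefing ends → Pricing Briefing and Compliance Demo overlap.
Roadmap Standup starts before Pricing Briefing ends → Pricing Briefing and Roadmap Standup overlap.
Budget Readout starts before Pricing Briefing ends → Pricing Briefing and Budget Readout overlap.
Onboarding Check-in starts before Pricing Briefing ends → Pricing Briefing and Onboarding Check-in overlap.
Design Review starts after Pricing Briefing ends.
Roadmap Standup starts before Compliance Demo ends → Compliance Demo and Roadmap Standup overlap.
Budget Readout starts before Compliance Demo ends → Compliance Demo and Budget Readout overlap.
Onboarding Check-in starts after Compliance Demo ends, so nothing later overlaps Compliance Demo either.
Budget Readout starts before Roadmap Standup ends → Roadmap Standup and Budget Readout overlap.
Onboarding Check-in starts before Roadmap Standup ends → Roadmap Standup and Onboarding Check-in overlap.
Design Review starts after Roadmap Standup ends.
Onboarding Check-in starts before Budget Readout ends → Budget Readout and Onboarding Check-in overlap.
Design Review starts after Budget Readout ends.
Design Review starts after Onboarding Check-in ends.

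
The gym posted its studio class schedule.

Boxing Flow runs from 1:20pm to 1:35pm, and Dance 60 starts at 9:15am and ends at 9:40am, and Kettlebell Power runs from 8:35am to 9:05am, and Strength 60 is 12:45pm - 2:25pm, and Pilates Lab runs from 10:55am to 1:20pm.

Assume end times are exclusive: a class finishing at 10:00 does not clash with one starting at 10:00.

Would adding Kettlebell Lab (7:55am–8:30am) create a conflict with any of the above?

Kettlebell Power: starts 8:35am at or after Kettlebell Lab ends 8:30am → clear.
Dance 60: starts 9:15am at or after Kettlebell Lab ends 8:30am → clear.
Pilates Lab: starts 10:55am at or after Kettlebell Lab ends 8:30am → clear.
Strength 60: starts 12:45pm at or after Kettlebell Lab ends 8:30am → clear.
Boxing Flow: starts 1:20pm at or after Kettlebell Lab ends 8:30am → clear.

No — it doesn't clash with anything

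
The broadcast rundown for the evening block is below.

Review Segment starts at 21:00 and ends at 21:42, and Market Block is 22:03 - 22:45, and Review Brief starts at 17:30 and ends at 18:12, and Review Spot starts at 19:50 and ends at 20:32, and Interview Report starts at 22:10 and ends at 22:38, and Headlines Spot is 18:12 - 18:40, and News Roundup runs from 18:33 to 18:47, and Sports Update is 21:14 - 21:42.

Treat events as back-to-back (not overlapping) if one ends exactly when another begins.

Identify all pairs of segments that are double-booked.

Sorted by start: Review Brief, Headlines Spot, News Roundup, Review Spot, Review Segment, Sports Update, Market Block, Interview Report.
Headlines Spot starts exactly when Review Brief ends (back-to-back, no overlap), so Review Brief has no further overlaps.
News Roundup starts before Headlines Spot ends → Headlines Spot and News Roundup overlap.
Review Spot starts after Headlines Spot ends, so Headlines Spot has no further overlaps.
Review Spot starts after News Roundup ends, so News Roundup has no further overlaps.
Review Segment starts after Review Spot ends, so Review Spot has no further overlaps.
Sports Update starts before Review Segment ends → Review Segment and Sports Update overlap.
Market Block starts after Review Segment ends, so Review Segment has no further overlaps.
Market Block starts after Sports Update ends, so Sports Update has no further overlaps.
Interview Report starts before Market Block ends → Market Block and Interview Report overlap.

Headlines Spot & News Roundup, Interview Report & Market Block, Review Segment & Sports Update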